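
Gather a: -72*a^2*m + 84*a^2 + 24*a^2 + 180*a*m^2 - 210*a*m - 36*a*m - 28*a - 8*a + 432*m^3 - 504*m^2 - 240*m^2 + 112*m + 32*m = a^2*(108 - 72*m) + a*(180*m^2 - 246*m - 36) + 432*m^3 - 744*m^2 + 144*m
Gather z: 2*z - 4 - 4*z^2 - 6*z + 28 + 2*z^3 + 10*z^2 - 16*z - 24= 2*z^3 + 6*z^2 - 20*z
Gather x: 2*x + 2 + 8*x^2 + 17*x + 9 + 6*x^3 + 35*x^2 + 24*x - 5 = 6*x^3 + 43*x^2 + 43*x + 6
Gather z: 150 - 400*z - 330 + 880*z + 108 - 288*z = 192*z - 72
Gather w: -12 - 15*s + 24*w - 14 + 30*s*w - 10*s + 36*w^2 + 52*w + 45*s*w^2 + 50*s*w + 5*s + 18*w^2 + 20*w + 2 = -20*s + w^2*(45*s + 54) + w*(80*s + 96) - 24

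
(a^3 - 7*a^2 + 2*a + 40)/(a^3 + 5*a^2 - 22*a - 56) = (a - 5)/(a + 7)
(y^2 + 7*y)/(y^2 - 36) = y*(y + 7)/(y^2 - 36)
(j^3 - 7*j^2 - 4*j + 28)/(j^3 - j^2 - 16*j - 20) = (j^2 - 9*j + 14)/(j^2 - 3*j - 10)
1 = 1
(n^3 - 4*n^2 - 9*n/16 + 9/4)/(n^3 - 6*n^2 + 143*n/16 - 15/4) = (4*n + 3)/(4*n - 5)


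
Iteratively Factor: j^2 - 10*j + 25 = (j - 5)*(j - 5)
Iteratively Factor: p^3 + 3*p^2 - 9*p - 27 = (p - 3)*(p^2 + 6*p + 9) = (p - 3)*(p + 3)*(p + 3)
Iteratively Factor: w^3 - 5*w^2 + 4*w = (w)*(w^2 - 5*w + 4) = w*(w - 4)*(w - 1)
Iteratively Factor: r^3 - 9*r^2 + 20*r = (r - 5)*(r^2 - 4*r) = r*(r - 5)*(r - 4)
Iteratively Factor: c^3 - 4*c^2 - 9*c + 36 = (c - 3)*(c^2 - c - 12) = (c - 3)*(c + 3)*(c - 4)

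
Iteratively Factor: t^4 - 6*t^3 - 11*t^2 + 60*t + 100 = (t - 5)*(t^3 - t^2 - 16*t - 20) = (t - 5)^2*(t^2 + 4*t + 4) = (t - 5)^2*(t + 2)*(t + 2)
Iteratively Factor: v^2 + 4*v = (v + 4)*(v)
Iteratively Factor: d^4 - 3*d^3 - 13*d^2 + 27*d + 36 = (d + 1)*(d^3 - 4*d^2 - 9*d + 36) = (d + 1)*(d + 3)*(d^2 - 7*d + 12) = (d - 3)*(d + 1)*(d + 3)*(d - 4)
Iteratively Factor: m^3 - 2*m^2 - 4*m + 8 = (m - 2)*(m^2 - 4) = (m - 2)^2*(m + 2)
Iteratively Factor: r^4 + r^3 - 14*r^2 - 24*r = (r - 4)*(r^3 + 5*r^2 + 6*r) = (r - 4)*(r + 2)*(r^2 + 3*r) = r*(r - 4)*(r + 2)*(r + 3)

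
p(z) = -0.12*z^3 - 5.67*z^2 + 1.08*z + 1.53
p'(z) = -0.36*z^2 - 11.34*z + 1.08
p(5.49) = -183.29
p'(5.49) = -72.03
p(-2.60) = -37.50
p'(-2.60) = 28.13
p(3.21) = -57.40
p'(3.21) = -39.03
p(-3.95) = -83.81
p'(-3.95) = 40.26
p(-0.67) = -1.70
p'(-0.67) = 8.52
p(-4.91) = -126.26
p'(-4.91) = 48.08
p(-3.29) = -59.12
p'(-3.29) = 34.49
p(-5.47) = -154.39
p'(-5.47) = 52.34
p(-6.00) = -183.15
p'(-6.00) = 56.16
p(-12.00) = -620.55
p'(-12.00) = 85.32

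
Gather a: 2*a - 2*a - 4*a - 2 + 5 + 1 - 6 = -4*a - 2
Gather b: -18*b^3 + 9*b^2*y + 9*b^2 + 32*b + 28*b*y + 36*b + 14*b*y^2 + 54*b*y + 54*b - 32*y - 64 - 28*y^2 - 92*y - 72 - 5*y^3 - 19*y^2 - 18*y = -18*b^3 + b^2*(9*y + 9) + b*(14*y^2 + 82*y + 122) - 5*y^3 - 47*y^2 - 142*y - 136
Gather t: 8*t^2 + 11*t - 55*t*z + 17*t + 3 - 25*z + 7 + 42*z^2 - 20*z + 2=8*t^2 + t*(28 - 55*z) + 42*z^2 - 45*z + 12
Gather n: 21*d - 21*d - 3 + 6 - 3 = 0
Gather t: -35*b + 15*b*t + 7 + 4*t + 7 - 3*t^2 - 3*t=-35*b - 3*t^2 + t*(15*b + 1) + 14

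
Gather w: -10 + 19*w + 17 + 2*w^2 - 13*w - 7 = 2*w^2 + 6*w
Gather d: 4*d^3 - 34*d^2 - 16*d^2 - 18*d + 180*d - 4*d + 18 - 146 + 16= 4*d^3 - 50*d^2 + 158*d - 112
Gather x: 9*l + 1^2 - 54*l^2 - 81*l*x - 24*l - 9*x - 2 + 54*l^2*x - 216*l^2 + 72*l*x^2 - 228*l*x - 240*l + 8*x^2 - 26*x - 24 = -270*l^2 - 255*l + x^2*(72*l + 8) + x*(54*l^2 - 309*l - 35) - 25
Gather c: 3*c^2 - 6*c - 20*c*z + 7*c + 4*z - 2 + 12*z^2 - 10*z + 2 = 3*c^2 + c*(1 - 20*z) + 12*z^2 - 6*z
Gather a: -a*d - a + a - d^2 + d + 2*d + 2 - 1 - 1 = -a*d - d^2 + 3*d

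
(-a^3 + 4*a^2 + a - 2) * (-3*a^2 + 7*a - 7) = 3*a^5 - 19*a^4 + 32*a^3 - 15*a^2 - 21*a + 14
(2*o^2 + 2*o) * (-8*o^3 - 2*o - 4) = -16*o^5 - 16*o^4 - 4*o^3 - 12*o^2 - 8*o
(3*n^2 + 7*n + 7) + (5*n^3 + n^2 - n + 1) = 5*n^3 + 4*n^2 + 6*n + 8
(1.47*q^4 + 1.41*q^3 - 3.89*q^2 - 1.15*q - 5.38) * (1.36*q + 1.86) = 1.9992*q^5 + 4.6518*q^4 - 2.6678*q^3 - 8.7994*q^2 - 9.4558*q - 10.0068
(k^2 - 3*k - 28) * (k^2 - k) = k^4 - 4*k^3 - 25*k^2 + 28*k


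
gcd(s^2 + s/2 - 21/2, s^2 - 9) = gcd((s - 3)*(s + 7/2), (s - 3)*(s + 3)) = s - 3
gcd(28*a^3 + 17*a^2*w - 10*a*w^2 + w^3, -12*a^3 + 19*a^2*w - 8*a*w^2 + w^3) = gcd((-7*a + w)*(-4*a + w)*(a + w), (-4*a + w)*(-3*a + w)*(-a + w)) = -4*a + w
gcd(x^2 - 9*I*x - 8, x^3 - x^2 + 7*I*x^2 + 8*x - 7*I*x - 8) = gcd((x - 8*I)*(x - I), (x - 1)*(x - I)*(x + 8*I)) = x - I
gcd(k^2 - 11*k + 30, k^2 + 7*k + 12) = 1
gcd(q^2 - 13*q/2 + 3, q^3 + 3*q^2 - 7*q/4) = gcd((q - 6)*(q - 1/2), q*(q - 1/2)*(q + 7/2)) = q - 1/2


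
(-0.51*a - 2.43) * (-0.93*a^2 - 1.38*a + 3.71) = 0.4743*a^3 + 2.9637*a^2 + 1.4613*a - 9.0153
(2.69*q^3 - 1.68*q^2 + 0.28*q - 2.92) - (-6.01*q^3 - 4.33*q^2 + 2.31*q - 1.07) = 8.7*q^3 + 2.65*q^2 - 2.03*q - 1.85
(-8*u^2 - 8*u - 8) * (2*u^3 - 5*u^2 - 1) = -16*u^5 + 24*u^4 + 24*u^3 + 48*u^2 + 8*u + 8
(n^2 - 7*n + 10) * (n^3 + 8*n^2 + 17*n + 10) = n^5 + n^4 - 29*n^3 - 29*n^2 + 100*n + 100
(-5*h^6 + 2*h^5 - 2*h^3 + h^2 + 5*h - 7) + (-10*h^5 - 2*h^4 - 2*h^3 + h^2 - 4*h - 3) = -5*h^6 - 8*h^5 - 2*h^4 - 4*h^3 + 2*h^2 + h - 10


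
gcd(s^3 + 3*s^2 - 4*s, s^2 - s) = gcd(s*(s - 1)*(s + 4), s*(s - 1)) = s^2 - s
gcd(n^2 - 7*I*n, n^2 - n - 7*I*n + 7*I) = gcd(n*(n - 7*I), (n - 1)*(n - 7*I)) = n - 7*I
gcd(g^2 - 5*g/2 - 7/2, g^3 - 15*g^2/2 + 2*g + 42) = g - 7/2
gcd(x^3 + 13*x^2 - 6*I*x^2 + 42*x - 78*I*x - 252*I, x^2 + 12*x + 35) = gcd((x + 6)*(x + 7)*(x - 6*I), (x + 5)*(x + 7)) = x + 7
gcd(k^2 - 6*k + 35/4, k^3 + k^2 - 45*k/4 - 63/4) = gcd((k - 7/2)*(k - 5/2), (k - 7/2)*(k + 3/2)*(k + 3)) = k - 7/2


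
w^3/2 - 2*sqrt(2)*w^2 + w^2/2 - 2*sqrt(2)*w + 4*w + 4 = (w/2 + 1/2)*(w - 2*sqrt(2))^2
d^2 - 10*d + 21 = (d - 7)*(d - 3)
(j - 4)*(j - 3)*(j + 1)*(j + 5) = j^4 - j^3 - 25*j^2 + 37*j + 60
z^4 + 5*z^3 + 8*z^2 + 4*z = z*(z + 1)*(z + 2)^2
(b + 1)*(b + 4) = b^2 + 5*b + 4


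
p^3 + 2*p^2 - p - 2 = (p - 1)*(p + 1)*(p + 2)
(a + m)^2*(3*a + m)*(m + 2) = 3*a^3*m + 6*a^3 + 7*a^2*m^2 + 14*a^2*m + 5*a*m^3 + 10*a*m^2 + m^4 + 2*m^3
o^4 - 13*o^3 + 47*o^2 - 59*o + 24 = (o - 8)*(o - 3)*(o - 1)^2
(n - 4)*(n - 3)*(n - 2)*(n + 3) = n^4 - 6*n^3 - n^2 + 54*n - 72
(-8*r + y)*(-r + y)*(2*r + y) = 16*r^3 - 10*r^2*y - 7*r*y^2 + y^3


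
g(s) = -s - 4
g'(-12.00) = -1.00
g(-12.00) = 8.00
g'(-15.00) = -1.00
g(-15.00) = 11.00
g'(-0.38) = -1.00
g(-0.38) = -3.62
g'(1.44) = -1.00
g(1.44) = -5.44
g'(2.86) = -1.00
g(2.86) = -6.86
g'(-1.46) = -1.00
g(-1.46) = -2.54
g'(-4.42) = -1.00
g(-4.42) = 0.42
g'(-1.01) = -1.00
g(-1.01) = -2.99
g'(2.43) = -1.00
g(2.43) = -6.43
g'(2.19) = -1.00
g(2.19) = -6.19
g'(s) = -1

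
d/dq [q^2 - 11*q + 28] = 2*q - 11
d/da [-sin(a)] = -cos(a)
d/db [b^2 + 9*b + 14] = 2*b + 9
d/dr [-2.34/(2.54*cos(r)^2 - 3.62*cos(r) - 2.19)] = (8.4708 - 11.8872*cos(r))*sin(r)/(-2.54*cos(r)^2 + 3.62*cos(r) + 2.19)^2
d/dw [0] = 0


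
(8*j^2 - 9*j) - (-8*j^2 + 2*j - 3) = 16*j^2 - 11*j + 3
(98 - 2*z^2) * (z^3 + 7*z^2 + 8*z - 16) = -2*z^5 - 14*z^4 + 82*z^3 + 718*z^2 + 784*z - 1568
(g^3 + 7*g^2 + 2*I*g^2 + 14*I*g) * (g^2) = g^5 + 7*g^4 + 2*I*g^4 + 14*I*g^3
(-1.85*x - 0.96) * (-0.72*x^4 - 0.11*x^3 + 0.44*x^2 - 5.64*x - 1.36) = 1.332*x^5 + 0.8947*x^4 - 0.7084*x^3 + 10.0116*x^2 + 7.9304*x + 1.3056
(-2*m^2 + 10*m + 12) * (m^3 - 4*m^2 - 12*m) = -2*m^5 + 18*m^4 - 4*m^3 - 168*m^2 - 144*m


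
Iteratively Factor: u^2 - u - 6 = (u + 2)*(u - 3)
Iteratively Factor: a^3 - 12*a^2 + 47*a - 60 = (a - 4)*(a^2 - 8*a + 15) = (a - 5)*(a - 4)*(a - 3)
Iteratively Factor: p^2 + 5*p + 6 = (p + 3)*(p + 2)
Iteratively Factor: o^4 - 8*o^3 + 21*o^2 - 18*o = (o - 3)*(o^3 - 5*o^2 + 6*o) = o*(o - 3)*(o^2 - 5*o + 6) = o*(o - 3)*(o - 2)*(o - 3)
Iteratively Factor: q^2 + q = (q + 1)*(q)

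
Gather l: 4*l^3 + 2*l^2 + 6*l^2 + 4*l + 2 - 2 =4*l^3 + 8*l^2 + 4*l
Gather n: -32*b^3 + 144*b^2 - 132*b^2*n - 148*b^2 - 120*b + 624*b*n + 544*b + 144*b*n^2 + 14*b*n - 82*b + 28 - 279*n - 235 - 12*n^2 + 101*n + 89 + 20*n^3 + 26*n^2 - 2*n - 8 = -32*b^3 - 4*b^2 + 342*b + 20*n^3 + n^2*(144*b + 14) + n*(-132*b^2 + 638*b - 180) - 126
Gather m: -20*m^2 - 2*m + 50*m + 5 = -20*m^2 + 48*m + 5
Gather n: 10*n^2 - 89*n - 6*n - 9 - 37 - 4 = 10*n^2 - 95*n - 50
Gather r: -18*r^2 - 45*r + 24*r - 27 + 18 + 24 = -18*r^2 - 21*r + 15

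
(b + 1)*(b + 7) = b^2 + 8*b + 7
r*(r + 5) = r^2 + 5*r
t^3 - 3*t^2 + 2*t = t*(t - 2)*(t - 1)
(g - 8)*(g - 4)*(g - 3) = g^3 - 15*g^2 + 68*g - 96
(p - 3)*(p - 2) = p^2 - 5*p + 6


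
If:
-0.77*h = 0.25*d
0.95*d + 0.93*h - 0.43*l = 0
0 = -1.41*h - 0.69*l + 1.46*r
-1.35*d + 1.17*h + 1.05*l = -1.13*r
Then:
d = 0.00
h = 0.00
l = 0.00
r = 0.00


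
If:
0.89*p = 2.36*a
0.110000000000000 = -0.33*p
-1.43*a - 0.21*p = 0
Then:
No Solution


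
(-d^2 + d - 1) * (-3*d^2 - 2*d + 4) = 3*d^4 - d^3 - 3*d^2 + 6*d - 4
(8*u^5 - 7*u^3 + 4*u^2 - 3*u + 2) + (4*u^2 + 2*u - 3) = 8*u^5 - 7*u^3 + 8*u^2 - u - 1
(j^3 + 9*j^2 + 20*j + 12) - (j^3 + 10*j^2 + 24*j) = -j^2 - 4*j + 12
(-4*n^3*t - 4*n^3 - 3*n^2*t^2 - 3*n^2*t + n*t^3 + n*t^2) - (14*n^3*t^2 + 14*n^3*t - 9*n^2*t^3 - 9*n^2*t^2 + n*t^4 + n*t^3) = -14*n^3*t^2 - 18*n^3*t - 4*n^3 + 9*n^2*t^3 + 6*n^2*t^2 - 3*n^2*t - n*t^4 + n*t^2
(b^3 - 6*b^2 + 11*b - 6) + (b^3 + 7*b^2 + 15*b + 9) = 2*b^3 + b^2 + 26*b + 3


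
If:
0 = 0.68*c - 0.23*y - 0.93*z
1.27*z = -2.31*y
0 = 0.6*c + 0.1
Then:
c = -0.17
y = 0.08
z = -0.14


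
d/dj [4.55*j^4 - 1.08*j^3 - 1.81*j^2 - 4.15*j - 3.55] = 18.2*j^3 - 3.24*j^2 - 3.62*j - 4.15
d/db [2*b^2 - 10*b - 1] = 4*b - 10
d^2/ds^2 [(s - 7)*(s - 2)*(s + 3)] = 6*s - 12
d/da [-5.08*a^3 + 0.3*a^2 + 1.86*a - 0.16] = -15.24*a^2 + 0.6*a + 1.86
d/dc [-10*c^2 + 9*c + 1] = 9 - 20*c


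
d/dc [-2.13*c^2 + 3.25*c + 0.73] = 3.25 - 4.26*c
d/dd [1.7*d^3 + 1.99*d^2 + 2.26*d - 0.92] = 5.1*d^2 + 3.98*d + 2.26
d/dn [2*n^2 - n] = 4*n - 1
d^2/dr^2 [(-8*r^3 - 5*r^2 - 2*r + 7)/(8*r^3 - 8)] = (-5*r^6 - 6*r^5 - 6*r^4 - 35*r^3 - 12*r^2 - 3*r - 5)/(4*(r^9 - 3*r^6 + 3*r^3 - 1))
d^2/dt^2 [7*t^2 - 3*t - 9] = 14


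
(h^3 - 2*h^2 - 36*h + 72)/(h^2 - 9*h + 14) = (h^2 - 36)/(h - 7)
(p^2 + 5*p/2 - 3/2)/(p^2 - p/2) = (p + 3)/p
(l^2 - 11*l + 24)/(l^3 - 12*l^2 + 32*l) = (l - 3)/(l*(l - 4))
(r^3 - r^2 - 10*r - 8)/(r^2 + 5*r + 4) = (r^2 - 2*r - 8)/(r + 4)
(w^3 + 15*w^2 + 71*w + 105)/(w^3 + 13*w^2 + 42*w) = (w^2 + 8*w + 15)/(w*(w + 6))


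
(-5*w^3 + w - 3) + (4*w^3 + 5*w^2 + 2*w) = -w^3 + 5*w^2 + 3*w - 3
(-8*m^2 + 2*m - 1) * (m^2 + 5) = -8*m^4 + 2*m^3 - 41*m^2 + 10*m - 5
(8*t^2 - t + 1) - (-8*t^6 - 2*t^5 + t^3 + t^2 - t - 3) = 8*t^6 + 2*t^5 - t^3 + 7*t^2 + 4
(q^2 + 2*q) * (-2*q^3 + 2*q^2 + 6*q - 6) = -2*q^5 - 2*q^4 + 10*q^3 + 6*q^2 - 12*q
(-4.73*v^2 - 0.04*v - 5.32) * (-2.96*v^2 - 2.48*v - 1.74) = 14.0008*v^4 + 11.8488*v^3 + 24.0766*v^2 + 13.2632*v + 9.2568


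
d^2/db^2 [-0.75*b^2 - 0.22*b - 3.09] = -1.50000000000000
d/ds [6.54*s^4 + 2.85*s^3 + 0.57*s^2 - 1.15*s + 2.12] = 26.16*s^3 + 8.55*s^2 + 1.14*s - 1.15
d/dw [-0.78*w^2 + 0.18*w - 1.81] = 0.18 - 1.56*w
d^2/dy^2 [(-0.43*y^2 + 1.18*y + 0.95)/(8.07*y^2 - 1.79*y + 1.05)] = (141.271806*y^3 + 393.07356*y^2 - 142.33059*y - 6.52439)/(525.557943*y^6 - 349.720713*y^5 + 282.714696*y^4 - 96.740729*y^3 + 36.78444*y^2 - 5.920425*y + 1.157625)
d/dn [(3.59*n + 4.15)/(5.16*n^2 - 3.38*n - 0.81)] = (-18.5244*n^2 - 42.828*n + 11.1191)/(26.6256*n^4 - 34.8816*n^3 + 3.0652*n^2 + 5.4756*n + 0.6561)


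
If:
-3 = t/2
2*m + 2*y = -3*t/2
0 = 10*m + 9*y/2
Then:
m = -81/22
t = -6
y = 90/11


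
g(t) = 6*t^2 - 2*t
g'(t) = 12*t - 2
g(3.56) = 68.92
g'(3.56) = 40.72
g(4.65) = 120.44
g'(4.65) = 53.80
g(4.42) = 108.38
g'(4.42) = 51.04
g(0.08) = -0.12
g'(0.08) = -1.04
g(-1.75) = 21.88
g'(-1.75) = -23.00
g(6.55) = 244.32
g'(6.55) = 76.60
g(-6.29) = 249.96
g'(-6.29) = -77.48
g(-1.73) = 21.42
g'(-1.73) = -22.76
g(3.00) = 48.00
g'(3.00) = 34.00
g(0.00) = 0.00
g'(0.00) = -2.00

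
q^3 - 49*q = q*(q - 7)*(q + 7)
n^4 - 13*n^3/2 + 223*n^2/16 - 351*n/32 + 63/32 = (n - 3)*(n - 7/4)*(n - 3/2)*(n - 1/4)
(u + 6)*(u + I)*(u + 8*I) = u^3 + 6*u^2 + 9*I*u^2 - 8*u + 54*I*u - 48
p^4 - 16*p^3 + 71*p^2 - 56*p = p*(p - 8)*(p - 7)*(p - 1)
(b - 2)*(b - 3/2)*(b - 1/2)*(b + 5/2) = b^4 - 3*b^3/2 - 21*b^2/4 + 83*b/8 - 15/4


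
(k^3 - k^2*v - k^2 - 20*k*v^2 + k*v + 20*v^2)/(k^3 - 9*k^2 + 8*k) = (k^2 - k*v - 20*v^2)/(k*(k - 8))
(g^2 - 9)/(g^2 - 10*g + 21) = (g + 3)/(g - 7)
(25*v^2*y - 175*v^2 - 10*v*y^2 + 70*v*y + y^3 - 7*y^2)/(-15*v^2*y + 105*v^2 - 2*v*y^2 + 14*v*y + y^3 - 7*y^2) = (-5*v + y)/(3*v + y)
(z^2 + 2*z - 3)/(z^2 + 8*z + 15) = (z - 1)/(z + 5)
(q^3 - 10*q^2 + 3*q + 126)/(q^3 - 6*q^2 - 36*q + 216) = (q^2 - 4*q - 21)/(q^2 - 36)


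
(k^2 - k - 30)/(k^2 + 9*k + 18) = (k^2 - k - 30)/(k^2 + 9*k + 18)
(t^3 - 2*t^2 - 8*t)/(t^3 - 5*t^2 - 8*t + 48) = t*(t + 2)/(t^2 - t - 12)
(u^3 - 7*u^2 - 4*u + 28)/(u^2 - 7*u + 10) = (u^2 - 5*u - 14)/(u - 5)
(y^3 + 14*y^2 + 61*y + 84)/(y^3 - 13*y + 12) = (y^2 + 10*y + 21)/(y^2 - 4*y + 3)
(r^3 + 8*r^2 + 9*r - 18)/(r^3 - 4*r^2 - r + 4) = (r^2 + 9*r + 18)/(r^2 - 3*r - 4)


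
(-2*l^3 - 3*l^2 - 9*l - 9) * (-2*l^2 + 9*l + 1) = 4*l^5 - 12*l^4 - 11*l^3 - 66*l^2 - 90*l - 9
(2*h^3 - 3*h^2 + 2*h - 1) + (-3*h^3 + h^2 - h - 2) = -h^3 - 2*h^2 + h - 3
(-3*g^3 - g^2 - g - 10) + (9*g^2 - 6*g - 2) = -3*g^3 + 8*g^2 - 7*g - 12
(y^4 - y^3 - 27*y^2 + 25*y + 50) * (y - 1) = y^5 - 2*y^4 - 26*y^3 + 52*y^2 + 25*y - 50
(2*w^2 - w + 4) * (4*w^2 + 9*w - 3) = 8*w^4 + 14*w^3 + w^2 + 39*w - 12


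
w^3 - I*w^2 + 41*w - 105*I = (w - 5*I)*(w - 3*I)*(w + 7*I)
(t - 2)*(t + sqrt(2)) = t^2 - 2*t + sqrt(2)*t - 2*sqrt(2)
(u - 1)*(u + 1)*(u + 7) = u^3 + 7*u^2 - u - 7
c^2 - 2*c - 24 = (c - 6)*(c + 4)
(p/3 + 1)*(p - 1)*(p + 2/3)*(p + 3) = p^4/3 + 17*p^3/9 + 19*p^2/9 - 7*p/3 - 2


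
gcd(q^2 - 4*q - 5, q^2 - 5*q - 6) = q + 1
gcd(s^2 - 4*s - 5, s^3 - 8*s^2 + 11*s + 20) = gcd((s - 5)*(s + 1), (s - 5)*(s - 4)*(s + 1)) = s^2 - 4*s - 5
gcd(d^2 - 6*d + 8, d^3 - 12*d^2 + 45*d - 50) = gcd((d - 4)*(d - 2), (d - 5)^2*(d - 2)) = d - 2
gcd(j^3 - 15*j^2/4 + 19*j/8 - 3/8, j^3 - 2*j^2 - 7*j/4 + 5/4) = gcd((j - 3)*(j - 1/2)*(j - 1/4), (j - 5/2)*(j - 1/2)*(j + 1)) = j - 1/2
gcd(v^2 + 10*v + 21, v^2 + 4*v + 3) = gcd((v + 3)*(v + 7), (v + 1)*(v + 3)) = v + 3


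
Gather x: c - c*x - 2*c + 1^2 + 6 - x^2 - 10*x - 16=-c - x^2 + x*(-c - 10) - 9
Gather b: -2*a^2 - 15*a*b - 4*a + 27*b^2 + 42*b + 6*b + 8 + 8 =-2*a^2 - 4*a + 27*b^2 + b*(48 - 15*a) + 16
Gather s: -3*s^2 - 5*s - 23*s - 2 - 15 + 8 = -3*s^2 - 28*s - 9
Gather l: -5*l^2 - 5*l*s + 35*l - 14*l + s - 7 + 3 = -5*l^2 + l*(21 - 5*s) + s - 4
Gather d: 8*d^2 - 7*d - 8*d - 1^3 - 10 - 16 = 8*d^2 - 15*d - 27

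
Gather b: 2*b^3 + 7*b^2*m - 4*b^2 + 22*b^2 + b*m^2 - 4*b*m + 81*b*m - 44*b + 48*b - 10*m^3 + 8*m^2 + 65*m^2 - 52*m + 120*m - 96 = 2*b^3 + b^2*(7*m + 18) + b*(m^2 + 77*m + 4) - 10*m^3 + 73*m^2 + 68*m - 96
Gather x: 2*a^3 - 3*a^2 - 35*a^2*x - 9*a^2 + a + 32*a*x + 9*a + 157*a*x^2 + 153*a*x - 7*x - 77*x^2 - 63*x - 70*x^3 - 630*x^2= 2*a^3 - 12*a^2 + 10*a - 70*x^3 + x^2*(157*a - 707) + x*(-35*a^2 + 185*a - 70)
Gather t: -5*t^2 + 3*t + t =-5*t^2 + 4*t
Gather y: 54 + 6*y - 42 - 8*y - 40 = -2*y - 28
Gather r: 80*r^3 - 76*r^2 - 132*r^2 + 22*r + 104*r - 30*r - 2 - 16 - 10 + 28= 80*r^3 - 208*r^2 + 96*r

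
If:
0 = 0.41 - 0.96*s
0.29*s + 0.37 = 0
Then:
No Solution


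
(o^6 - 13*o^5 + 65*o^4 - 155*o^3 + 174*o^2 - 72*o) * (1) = o^6 - 13*o^5 + 65*o^4 - 155*o^3 + 174*o^2 - 72*o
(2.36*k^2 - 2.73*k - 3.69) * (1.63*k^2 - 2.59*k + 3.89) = 3.8468*k^4 - 10.5623*k^3 + 10.2364*k^2 - 1.0626*k - 14.3541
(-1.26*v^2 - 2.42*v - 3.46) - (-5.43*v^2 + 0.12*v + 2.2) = 4.17*v^2 - 2.54*v - 5.66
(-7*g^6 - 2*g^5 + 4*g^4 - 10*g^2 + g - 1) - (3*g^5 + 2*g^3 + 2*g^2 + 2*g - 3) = -7*g^6 - 5*g^5 + 4*g^4 - 2*g^3 - 12*g^2 - g + 2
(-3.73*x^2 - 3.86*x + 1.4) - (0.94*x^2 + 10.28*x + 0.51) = -4.67*x^2 - 14.14*x + 0.89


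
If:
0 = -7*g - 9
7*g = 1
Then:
No Solution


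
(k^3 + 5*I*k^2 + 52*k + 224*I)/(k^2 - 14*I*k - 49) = (k^2 + 12*I*k - 32)/(k - 7*I)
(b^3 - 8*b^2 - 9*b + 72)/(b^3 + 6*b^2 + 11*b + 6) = (b^2 - 11*b + 24)/(b^2 + 3*b + 2)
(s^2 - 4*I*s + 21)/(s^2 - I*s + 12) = (s - 7*I)/(s - 4*I)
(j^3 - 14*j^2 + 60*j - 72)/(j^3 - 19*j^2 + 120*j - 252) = (j - 2)/(j - 7)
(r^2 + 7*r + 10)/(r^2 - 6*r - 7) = (r^2 + 7*r + 10)/(r^2 - 6*r - 7)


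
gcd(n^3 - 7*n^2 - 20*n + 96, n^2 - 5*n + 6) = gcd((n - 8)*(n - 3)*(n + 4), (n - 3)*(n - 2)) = n - 3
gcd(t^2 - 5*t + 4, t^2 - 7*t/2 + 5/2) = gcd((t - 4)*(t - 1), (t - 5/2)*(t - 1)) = t - 1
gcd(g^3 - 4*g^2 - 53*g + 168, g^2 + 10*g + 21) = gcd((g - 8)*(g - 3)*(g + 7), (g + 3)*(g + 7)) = g + 7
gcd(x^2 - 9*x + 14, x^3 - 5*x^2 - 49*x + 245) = x - 7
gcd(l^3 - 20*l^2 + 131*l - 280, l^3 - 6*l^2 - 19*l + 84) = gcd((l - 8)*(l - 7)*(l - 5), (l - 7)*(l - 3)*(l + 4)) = l - 7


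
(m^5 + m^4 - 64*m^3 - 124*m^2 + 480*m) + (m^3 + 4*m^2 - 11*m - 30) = m^5 + m^4 - 63*m^3 - 120*m^2 + 469*m - 30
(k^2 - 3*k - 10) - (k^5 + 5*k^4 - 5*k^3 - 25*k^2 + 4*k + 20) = -k^5 - 5*k^4 + 5*k^3 + 26*k^2 - 7*k - 30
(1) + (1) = 2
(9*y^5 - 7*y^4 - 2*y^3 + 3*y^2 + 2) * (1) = 9*y^5 - 7*y^4 - 2*y^3 + 3*y^2 + 2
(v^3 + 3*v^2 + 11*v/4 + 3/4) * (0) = 0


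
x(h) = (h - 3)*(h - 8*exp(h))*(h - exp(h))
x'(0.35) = -29.79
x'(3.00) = 2694.12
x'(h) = (1 - 8*exp(h))*(h - 3)*(h - exp(h)) + (1 - exp(h))*(h - 3)*(h - 8*exp(h)) + (h - 8*exp(h))*(h - exp(h)) = (1 - exp(h))*(h - 3)*(h - 8*exp(h)) - (h - 3)*(h - exp(h))*(8*exp(h) - 1) + (h - 8*exp(h))*(h - exp(h))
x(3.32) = 1697.69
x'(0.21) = -21.74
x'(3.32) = 8880.56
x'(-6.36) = 158.83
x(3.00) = 0.00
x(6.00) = 3840867.53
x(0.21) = -27.59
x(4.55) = 105071.16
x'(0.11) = -17.15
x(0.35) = -31.17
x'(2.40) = -227.25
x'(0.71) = -62.55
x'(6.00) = 9016307.12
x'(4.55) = 282566.53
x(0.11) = -25.65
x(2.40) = -443.85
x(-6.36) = -379.54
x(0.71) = -47.18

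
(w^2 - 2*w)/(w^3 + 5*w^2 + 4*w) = (w - 2)/(w^2 + 5*w + 4)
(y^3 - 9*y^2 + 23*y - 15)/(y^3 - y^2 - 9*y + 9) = (y - 5)/(y + 3)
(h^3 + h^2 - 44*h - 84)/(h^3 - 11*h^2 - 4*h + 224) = (h^2 + 8*h + 12)/(h^2 - 4*h - 32)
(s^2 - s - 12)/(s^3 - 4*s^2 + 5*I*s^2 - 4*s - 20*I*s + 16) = (s + 3)/(s^2 + 5*I*s - 4)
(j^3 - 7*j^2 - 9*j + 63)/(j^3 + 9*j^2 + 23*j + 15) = (j^2 - 10*j + 21)/(j^2 + 6*j + 5)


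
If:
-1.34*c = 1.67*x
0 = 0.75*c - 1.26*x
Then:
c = 0.00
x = 0.00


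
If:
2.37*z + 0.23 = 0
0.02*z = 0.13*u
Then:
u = -0.01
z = -0.10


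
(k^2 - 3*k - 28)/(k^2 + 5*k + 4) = (k - 7)/(k + 1)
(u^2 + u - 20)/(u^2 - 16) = (u + 5)/(u + 4)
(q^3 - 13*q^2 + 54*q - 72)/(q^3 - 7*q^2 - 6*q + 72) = (q - 3)/(q + 3)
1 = 1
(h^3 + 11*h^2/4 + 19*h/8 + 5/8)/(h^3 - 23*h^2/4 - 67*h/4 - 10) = (h + 1/2)/(h - 8)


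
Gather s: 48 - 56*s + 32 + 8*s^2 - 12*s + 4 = 8*s^2 - 68*s + 84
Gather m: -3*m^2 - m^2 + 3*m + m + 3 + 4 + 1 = -4*m^2 + 4*m + 8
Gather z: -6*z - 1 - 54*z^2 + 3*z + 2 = -54*z^2 - 3*z + 1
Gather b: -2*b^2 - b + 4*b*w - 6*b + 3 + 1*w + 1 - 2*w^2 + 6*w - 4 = -2*b^2 + b*(4*w - 7) - 2*w^2 + 7*w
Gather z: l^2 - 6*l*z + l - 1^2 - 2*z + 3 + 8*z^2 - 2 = l^2 + l + 8*z^2 + z*(-6*l - 2)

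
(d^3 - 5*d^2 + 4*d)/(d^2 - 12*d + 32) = d*(d - 1)/(d - 8)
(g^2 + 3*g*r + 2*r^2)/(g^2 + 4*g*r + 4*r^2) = (g + r)/(g + 2*r)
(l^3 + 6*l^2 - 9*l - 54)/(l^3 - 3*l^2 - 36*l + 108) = (l + 3)/(l - 6)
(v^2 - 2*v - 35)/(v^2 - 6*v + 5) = (v^2 - 2*v - 35)/(v^2 - 6*v + 5)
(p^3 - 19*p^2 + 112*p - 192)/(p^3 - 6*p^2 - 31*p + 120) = (p - 8)/(p + 5)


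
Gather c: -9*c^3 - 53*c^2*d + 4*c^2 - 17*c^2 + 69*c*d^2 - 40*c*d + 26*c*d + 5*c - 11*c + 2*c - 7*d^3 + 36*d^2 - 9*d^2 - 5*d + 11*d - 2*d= -9*c^3 + c^2*(-53*d - 13) + c*(69*d^2 - 14*d - 4) - 7*d^3 + 27*d^2 + 4*d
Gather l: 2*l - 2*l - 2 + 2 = 0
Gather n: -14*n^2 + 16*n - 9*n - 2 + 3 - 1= -14*n^2 + 7*n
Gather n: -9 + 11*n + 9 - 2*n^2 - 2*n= -2*n^2 + 9*n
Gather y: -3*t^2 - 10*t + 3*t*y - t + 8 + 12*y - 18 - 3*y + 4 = -3*t^2 - 11*t + y*(3*t + 9) - 6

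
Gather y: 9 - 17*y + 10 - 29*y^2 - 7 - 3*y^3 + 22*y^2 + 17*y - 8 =-3*y^3 - 7*y^2 + 4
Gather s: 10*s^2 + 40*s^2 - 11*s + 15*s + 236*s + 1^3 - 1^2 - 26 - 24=50*s^2 + 240*s - 50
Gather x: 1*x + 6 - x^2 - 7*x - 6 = -x^2 - 6*x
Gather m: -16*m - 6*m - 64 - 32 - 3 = -22*m - 99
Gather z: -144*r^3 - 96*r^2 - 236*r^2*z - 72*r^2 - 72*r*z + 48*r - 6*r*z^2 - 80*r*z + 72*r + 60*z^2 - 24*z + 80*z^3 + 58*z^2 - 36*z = -144*r^3 - 168*r^2 + 120*r + 80*z^3 + z^2*(118 - 6*r) + z*(-236*r^2 - 152*r - 60)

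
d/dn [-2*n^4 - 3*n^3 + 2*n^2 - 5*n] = -8*n^3 - 9*n^2 + 4*n - 5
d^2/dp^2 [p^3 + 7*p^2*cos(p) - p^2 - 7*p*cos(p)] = -7*p^2*cos(p) - 28*p*sin(p) + 7*p*cos(p) + 6*p + 14*sqrt(2)*sin(p + pi/4) - 2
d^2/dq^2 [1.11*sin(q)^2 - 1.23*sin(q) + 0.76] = 1.23*sin(q) + 2.22*cos(2*q)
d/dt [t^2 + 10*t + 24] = 2*t + 10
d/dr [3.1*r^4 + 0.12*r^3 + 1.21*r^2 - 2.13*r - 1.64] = 12.4*r^3 + 0.36*r^2 + 2.42*r - 2.13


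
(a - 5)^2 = a^2 - 10*a + 25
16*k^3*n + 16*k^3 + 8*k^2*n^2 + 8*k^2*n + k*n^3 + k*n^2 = (4*k + n)^2*(k*n + k)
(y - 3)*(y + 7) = y^2 + 4*y - 21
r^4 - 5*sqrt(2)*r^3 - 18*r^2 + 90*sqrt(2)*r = r*(r - 5*sqrt(2))*(r - 3*sqrt(2))*(r + 3*sqrt(2))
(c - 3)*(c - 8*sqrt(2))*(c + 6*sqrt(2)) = c^3 - 3*c^2 - 2*sqrt(2)*c^2 - 96*c + 6*sqrt(2)*c + 288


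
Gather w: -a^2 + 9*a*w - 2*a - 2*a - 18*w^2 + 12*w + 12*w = -a^2 - 4*a - 18*w^2 + w*(9*a + 24)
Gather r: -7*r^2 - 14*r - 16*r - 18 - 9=-7*r^2 - 30*r - 27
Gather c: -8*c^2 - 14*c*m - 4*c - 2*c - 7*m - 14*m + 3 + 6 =-8*c^2 + c*(-14*m - 6) - 21*m + 9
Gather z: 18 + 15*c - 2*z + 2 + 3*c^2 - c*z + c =3*c^2 + 16*c + z*(-c - 2) + 20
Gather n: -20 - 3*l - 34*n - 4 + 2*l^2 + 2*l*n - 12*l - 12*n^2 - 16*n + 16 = 2*l^2 - 15*l - 12*n^2 + n*(2*l - 50) - 8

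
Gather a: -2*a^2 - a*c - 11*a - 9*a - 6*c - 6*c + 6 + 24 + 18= -2*a^2 + a*(-c - 20) - 12*c + 48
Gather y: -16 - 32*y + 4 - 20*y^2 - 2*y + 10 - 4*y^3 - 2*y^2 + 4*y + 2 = -4*y^3 - 22*y^2 - 30*y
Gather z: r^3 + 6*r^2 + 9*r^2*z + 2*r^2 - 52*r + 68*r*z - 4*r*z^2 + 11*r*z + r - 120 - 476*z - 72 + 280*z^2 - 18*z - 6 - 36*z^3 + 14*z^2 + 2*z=r^3 + 8*r^2 - 51*r - 36*z^3 + z^2*(294 - 4*r) + z*(9*r^2 + 79*r - 492) - 198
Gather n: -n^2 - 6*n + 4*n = -n^2 - 2*n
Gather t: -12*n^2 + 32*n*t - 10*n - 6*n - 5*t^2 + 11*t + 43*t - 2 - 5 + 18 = -12*n^2 - 16*n - 5*t^2 + t*(32*n + 54) + 11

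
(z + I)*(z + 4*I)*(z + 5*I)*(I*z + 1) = I*z^4 - 9*z^3 - 19*I*z^2 - 9*z - 20*I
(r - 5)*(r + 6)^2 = r^3 + 7*r^2 - 24*r - 180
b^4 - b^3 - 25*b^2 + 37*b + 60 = (b - 4)*(b - 3)*(b + 1)*(b + 5)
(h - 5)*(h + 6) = h^2 + h - 30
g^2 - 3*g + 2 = (g - 2)*(g - 1)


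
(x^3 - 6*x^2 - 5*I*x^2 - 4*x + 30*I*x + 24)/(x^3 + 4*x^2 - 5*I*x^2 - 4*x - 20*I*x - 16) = (x - 6)/(x + 4)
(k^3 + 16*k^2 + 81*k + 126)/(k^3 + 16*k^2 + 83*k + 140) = (k^2 + 9*k + 18)/(k^2 + 9*k + 20)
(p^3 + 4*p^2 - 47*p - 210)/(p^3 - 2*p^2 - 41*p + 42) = (p + 5)/(p - 1)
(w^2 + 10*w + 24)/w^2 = 1 + 10/w + 24/w^2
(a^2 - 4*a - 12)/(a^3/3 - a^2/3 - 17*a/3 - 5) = 3*(-a^2 + 4*a + 12)/(-a^3 + a^2 + 17*a + 15)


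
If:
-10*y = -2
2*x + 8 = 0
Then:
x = -4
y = 1/5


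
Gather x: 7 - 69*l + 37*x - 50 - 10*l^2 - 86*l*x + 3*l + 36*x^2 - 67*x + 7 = -10*l^2 - 66*l + 36*x^2 + x*(-86*l - 30) - 36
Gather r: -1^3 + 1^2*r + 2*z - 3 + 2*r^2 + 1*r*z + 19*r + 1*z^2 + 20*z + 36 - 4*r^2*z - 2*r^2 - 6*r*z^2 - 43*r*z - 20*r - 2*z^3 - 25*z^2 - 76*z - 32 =-4*r^2*z + r*(-6*z^2 - 42*z) - 2*z^3 - 24*z^2 - 54*z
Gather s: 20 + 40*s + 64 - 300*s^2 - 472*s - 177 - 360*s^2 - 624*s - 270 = -660*s^2 - 1056*s - 363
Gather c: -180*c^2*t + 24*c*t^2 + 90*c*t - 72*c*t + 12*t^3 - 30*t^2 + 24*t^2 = -180*c^2*t + c*(24*t^2 + 18*t) + 12*t^3 - 6*t^2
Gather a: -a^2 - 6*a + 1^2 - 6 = -a^2 - 6*a - 5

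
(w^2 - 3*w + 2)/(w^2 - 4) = (w - 1)/(w + 2)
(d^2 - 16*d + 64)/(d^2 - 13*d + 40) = (d - 8)/(d - 5)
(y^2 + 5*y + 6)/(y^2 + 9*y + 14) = (y + 3)/(y + 7)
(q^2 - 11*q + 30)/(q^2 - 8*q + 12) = (q - 5)/(q - 2)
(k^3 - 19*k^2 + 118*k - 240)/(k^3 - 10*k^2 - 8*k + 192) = (k - 5)/(k + 4)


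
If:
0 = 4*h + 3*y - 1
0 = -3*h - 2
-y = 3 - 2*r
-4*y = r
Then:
No Solution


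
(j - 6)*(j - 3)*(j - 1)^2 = j^4 - 11*j^3 + 37*j^2 - 45*j + 18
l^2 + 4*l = l*(l + 4)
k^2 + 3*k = k*(k + 3)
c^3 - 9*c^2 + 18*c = c*(c - 6)*(c - 3)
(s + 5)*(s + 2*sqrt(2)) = s^2 + 2*sqrt(2)*s + 5*s + 10*sqrt(2)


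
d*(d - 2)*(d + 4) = d^3 + 2*d^2 - 8*d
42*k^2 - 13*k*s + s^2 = (-7*k + s)*(-6*k + s)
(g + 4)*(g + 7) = g^2 + 11*g + 28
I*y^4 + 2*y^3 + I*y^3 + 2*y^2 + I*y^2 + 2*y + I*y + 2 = (y - 2*I)*(y - I)*(y + I)*(I*y + I)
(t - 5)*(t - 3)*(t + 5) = t^3 - 3*t^2 - 25*t + 75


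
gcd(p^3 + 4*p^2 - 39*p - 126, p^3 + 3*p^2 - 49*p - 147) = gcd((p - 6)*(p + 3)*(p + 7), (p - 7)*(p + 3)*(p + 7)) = p^2 + 10*p + 21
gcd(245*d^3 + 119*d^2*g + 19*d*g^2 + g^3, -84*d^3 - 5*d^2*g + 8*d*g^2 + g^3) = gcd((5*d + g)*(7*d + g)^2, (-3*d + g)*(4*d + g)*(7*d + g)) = 7*d + g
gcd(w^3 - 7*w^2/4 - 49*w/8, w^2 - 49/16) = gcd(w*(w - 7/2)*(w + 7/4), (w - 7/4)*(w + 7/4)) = w + 7/4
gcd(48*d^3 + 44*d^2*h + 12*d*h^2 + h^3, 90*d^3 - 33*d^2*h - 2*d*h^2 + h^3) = 6*d + h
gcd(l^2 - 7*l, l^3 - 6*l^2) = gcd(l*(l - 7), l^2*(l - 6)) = l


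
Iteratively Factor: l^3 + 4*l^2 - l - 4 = (l + 1)*(l^2 + 3*l - 4) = (l - 1)*(l + 1)*(l + 4)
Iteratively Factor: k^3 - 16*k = (k + 4)*(k^2 - 4*k) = (k - 4)*(k + 4)*(k)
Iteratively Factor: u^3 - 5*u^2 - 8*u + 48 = (u + 3)*(u^2 - 8*u + 16) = (u - 4)*(u + 3)*(u - 4)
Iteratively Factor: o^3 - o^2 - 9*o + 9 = (o - 1)*(o^2 - 9) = (o - 3)*(o - 1)*(o + 3)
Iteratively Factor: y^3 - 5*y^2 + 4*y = (y - 4)*(y^2 - y) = (y - 4)*(y - 1)*(y)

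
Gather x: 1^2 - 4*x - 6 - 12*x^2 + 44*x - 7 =-12*x^2 + 40*x - 12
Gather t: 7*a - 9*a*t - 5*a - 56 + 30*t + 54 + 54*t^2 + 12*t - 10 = 2*a + 54*t^2 + t*(42 - 9*a) - 12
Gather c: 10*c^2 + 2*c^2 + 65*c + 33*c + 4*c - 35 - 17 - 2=12*c^2 + 102*c - 54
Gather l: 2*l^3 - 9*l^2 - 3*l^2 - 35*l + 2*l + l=2*l^3 - 12*l^2 - 32*l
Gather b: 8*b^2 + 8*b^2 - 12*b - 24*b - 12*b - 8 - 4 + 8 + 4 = 16*b^2 - 48*b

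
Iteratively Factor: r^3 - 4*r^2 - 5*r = (r + 1)*(r^2 - 5*r) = (r - 5)*(r + 1)*(r)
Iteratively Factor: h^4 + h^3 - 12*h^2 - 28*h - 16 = (h - 4)*(h^3 + 5*h^2 + 8*h + 4) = (h - 4)*(h + 2)*(h^2 + 3*h + 2) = (h - 4)*(h + 2)^2*(h + 1)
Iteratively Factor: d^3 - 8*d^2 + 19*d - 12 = (d - 4)*(d^2 - 4*d + 3) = (d - 4)*(d - 3)*(d - 1)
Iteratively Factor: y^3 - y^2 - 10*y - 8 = (y + 1)*(y^2 - 2*y - 8) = (y - 4)*(y + 1)*(y + 2)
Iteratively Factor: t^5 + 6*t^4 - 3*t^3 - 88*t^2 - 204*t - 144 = (t - 4)*(t^4 + 10*t^3 + 37*t^2 + 60*t + 36) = (t - 4)*(t + 2)*(t^3 + 8*t^2 + 21*t + 18) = (t - 4)*(t + 2)^2*(t^2 + 6*t + 9) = (t - 4)*(t + 2)^2*(t + 3)*(t + 3)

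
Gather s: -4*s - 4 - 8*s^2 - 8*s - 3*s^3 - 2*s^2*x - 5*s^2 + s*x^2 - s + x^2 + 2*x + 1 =-3*s^3 + s^2*(-2*x - 13) + s*(x^2 - 13) + x^2 + 2*x - 3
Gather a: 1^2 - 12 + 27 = 16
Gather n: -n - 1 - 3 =-n - 4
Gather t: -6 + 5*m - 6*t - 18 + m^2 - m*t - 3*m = m^2 + 2*m + t*(-m - 6) - 24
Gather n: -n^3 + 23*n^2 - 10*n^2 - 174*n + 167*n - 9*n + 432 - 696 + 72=-n^3 + 13*n^2 - 16*n - 192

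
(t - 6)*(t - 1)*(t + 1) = t^3 - 6*t^2 - t + 6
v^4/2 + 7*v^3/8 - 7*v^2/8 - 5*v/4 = v*(v/2 + 1/2)*(v - 5/4)*(v + 2)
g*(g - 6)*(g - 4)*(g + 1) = g^4 - 9*g^3 + 14*g^2 + 24*g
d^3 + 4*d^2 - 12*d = d*(d - 2)*(d + 6)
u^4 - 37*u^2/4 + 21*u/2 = u*(u - 2)*(u - 3/2)*(u + 7/2)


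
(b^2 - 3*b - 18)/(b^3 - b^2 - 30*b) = (b + 3)/(b*(b + 5))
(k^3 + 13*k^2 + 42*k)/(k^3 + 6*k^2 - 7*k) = (k + 6)/(k - 1)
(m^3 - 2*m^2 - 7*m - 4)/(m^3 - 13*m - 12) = (m + 1)/(m + 3)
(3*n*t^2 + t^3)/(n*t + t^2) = t*(3*n + t)/(n + t)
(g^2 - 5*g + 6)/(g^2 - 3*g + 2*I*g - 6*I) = (g - 2)/(g + 2*I)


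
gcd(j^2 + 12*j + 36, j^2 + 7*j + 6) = j + 6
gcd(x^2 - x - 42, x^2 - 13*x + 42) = x - 7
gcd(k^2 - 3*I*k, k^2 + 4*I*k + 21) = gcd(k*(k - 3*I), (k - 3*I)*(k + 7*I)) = k - 3*I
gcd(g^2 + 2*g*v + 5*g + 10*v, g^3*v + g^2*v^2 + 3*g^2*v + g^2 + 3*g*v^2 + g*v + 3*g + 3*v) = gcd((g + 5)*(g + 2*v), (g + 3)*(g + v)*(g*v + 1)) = 1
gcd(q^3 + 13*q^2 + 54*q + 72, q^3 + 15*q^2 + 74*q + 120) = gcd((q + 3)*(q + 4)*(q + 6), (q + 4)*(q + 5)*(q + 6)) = q^2 + 10*q + 24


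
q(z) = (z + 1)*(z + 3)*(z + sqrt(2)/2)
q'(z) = (z + 1)*(z + 3) + (z + 1)*(z + sqrt(2)/2) + (z + 3)*(z + sqrt(2)/2) = 3*z^2 + sqrt(2)*z + 8*z + 2*sqrt(2) + 3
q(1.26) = 18.94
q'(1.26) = 22.45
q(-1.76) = 0.99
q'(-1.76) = -1.45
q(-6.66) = -123.32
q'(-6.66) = 76.20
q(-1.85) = 1.12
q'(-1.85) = -1.32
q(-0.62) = 0.08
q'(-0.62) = 1.14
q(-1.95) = 1.24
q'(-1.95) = -1.12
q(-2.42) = 1.41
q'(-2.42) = 0.62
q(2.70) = 71.86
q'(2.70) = 53.12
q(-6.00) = -79.39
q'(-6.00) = 57.34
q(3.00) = 88.97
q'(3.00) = 61.07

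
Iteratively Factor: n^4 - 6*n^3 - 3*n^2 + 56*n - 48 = (n - 4)*(n^3 - 2*n^2 - 11*n + 12) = (n - 4)*(n - 1)*(n^2 - n - 12) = (n - 4)^2*(n - 1)*(n + 3)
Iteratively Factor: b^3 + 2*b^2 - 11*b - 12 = (b + 4)*(b^2 - 2*b - 3) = (b + 1)*(b + 4)*(b - 3)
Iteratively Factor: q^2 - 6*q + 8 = (q - 4)*(q - 2)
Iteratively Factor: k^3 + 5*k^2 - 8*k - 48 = (k + 4)*(k^2 + k - 12) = (k - 3)*(k + 4)*(k + 4)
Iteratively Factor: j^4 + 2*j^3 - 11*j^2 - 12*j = (j)*(j^3 + 2*j^2 - 11*j - 12) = j*(j + 4)*(j^2 - 2*j - 3) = j*(j + 1)*(j + 4)*(j - 3)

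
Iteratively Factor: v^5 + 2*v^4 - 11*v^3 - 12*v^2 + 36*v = (v)*(v^4 + 2*v^3 - 11*v^2 - 12*v + 36) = v*(v - 2)*(v^3 + 4*v^2 - 3*v - 18) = v*(v - 2)*(v + 3)*(v^2 + v - 6) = v*(v - 2)*(v + 3)^2*(v - 2)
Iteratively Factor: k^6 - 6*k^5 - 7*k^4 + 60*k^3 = (k + 3)*(k^5 - 9*k^4 + 20*k^3) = k*(k + 3)*(k^4 - 9*k^3 + 20*k^2) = k*(k - 4)*(k + 3)*(k^3 - 5*k^2) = k*(k - 5)*(k - 4)*(k + 3)*(k^2) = k^2*(k - 5)*(k - 4)*(k + 3)*(k)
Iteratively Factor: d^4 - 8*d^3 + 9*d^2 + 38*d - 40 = (d - 5)*(d^3 - 3*d^2 - 6*d + 8) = (d - 5)*(d - 1)*(d^2 - 2*d - 8) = (d - 5)*(d - 1)*(d + 2)*(d - 4)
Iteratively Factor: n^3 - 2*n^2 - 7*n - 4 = (n - 4)*(n^2 + 2*n + 1) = (n - 4)*(n + 1)*(n + 1)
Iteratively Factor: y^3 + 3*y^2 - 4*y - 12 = (y + 2)*(y^2 + y - 6) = (y - 2)*(y + 2)*(y + 3)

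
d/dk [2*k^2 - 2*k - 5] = 4*k - 2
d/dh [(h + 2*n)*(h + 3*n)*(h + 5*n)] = 3*h^2 + 20*h*n + 31*n^2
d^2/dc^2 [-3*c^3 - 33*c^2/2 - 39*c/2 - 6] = -18*c - 33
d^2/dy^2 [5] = 0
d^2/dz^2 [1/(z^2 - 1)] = 2*(3*z^2 + 1)/(z^2 - 1)^3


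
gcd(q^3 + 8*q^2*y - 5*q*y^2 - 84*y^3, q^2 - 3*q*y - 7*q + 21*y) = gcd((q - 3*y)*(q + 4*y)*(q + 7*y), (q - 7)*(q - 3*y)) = -q + 3*y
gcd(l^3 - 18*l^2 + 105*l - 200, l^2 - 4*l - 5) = l - 5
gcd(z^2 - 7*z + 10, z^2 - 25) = z - 5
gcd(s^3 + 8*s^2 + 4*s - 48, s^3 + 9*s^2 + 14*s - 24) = s^2 + 10*s + 24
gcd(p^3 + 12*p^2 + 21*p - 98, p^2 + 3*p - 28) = p + 7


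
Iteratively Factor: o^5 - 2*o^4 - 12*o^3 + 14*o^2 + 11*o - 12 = (o - 4)*(o^4 + 2*o^3 - 4*o^2 - 2*o + 3) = (o - 4)*(o - 1)*(o^3 + 3*o^2 - o - 3) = (o - 4)*(o - 1)*(o + 3)*(o^2 - 1) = (o - 4)*(o - 1)^2*(o + 3)*(o + 1)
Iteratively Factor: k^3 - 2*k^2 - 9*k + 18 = (k - 3)*(k^2 + k - 6) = (k - 3)*(k + 3)*(k - 2)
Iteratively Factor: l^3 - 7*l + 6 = (l - 1)*(l^2 + l - 6) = (l - 2)*(l - 1)*(l + 3)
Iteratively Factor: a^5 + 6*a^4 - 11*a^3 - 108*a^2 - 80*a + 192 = (a - 1)*(a^4 + 7*a^3 - 4*a^2 - 112*a - 192) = (a - 1)*(a + 3)*(a^3 + 4*a^2 - 16*a - 64) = (a - 4)*(a - 1)*(a + 3)*(a^2 + 8*a + 16) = (a - 4)*(a - 1)*(a + 3)*(a + 4)*(a + 4)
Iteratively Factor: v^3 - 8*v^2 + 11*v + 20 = (v - 4)*(v^2 - 4*v - 5) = (v - 4)*(v + 1)*(v - 5)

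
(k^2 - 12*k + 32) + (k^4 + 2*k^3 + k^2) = k^4 + 2*k^3 + 2*k^2 - 12*k + 32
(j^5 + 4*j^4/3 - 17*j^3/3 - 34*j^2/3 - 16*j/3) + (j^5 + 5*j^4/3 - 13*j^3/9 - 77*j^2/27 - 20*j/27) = 2*j^5 + 3*j^4 - 64*j^3/9 - 383*j^2/27 - 164*j/27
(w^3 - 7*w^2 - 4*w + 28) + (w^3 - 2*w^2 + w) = 2*w^3 - 9*w^2 - 3*w + 28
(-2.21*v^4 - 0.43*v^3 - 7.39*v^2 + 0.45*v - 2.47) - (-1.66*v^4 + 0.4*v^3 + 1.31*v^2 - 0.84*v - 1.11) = -0.55*v^4 - 0.83*v^3 - 8.7*v^2 + 1.29*v - 1.36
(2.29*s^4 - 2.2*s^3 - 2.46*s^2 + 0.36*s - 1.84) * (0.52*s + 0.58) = 1.1908*s^5 + 0.1842*s^4 - 2.5552*s^3 - 1.2396*s^2 - 0.748*s - 1.0672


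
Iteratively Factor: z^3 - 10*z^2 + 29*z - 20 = (z - 5)*(z^2 - 5*z + 4) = (z - 5)*(z - 1)*(z - 4)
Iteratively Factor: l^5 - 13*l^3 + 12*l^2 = (l)*(l^4 - 13*l^2 + 12*l) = l*(l - 3)*(l^3 + 3*l^2 - 4*l) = l*(l - 3)*(l + 4)*(l^2 - l) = l*(l - 3)*(l - 1)*(l + 4)*(l)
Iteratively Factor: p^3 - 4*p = (p - 2)*(p^2 + 2*p) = p*(p - 2)*(p + 2)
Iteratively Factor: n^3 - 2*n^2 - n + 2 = (n - 1)*(n^2 - n - 2) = (n - 1)*(n + 1)*(n - 2)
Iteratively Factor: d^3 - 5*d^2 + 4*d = (d - 4)*(d^2 - d) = (d - 4)*(d - 1)*(d)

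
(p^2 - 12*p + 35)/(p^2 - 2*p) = (p^2 - 12*p + 35)/(p*(p - 2))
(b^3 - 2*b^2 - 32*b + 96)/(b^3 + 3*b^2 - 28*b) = (b^2 + 2*b - 24)/(b*(b + 7))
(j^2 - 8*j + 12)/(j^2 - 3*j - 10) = (-j^2 + 8*j - 12)/(-j^2 + 3*j + 10)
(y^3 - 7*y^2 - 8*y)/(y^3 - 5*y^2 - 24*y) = (y + 1)/(y + 3)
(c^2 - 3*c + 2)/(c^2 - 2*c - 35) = (-c^2 + 3*c - 2)/(-c^2 + 2*c + 35)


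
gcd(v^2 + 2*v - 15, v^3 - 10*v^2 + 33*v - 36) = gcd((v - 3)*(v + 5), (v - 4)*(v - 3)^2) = v - 3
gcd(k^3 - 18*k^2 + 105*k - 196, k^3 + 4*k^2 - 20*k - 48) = k - 4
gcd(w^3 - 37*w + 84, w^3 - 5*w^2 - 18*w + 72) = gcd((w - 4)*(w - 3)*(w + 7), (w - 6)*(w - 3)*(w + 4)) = w - 3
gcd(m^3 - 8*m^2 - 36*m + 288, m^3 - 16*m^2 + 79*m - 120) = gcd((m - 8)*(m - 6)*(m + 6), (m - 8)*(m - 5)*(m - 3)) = m - 8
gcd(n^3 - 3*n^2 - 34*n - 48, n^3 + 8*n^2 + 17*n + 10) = n + 2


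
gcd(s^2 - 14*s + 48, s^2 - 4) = 1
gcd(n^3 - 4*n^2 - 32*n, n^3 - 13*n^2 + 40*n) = n^2 - 8*n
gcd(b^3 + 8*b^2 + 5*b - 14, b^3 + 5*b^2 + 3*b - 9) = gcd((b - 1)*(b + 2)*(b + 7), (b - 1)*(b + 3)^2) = b - 1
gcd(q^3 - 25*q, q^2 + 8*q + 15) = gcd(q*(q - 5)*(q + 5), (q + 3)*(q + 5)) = q + 5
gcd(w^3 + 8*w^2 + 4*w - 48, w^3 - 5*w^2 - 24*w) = 1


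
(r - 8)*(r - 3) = r^2 - 11*r + 24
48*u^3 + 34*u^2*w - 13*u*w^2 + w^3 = (-8*u + w)*(-6*u + w)*(u + w)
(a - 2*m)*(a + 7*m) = a^2 + 5*a*m - 14*m^2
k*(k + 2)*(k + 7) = k^3 + 9*k^2 + 14*k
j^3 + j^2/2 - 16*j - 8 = (j - 4)*(j + 1/2)*(j + 4)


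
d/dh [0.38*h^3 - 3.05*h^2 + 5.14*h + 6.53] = 1.14*h^2 - 6.1*h + 5.14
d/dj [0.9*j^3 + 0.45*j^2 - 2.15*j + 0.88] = 2.7*j^2 + 0.9*j - 2.15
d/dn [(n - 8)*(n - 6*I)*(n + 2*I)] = 3*n^2 - 8*n*(2 + I) + 12 + 32*I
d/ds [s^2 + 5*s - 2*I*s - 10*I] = 2*s + 5 - 2*I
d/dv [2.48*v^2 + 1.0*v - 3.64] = 4.96*v + 1.0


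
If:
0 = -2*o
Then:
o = 0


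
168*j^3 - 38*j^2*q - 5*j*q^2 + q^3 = (-7*j + q)*(-4*j + q)*(6*j + q)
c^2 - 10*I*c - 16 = (c - 8*I)*(c - 2*I)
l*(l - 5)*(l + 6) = l^3 + l^2 - 30*l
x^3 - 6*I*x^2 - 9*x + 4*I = (x - 4*I)*(x - I)^2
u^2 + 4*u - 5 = (u - 1)*(u + 5)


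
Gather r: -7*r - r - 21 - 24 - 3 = -8*r - 48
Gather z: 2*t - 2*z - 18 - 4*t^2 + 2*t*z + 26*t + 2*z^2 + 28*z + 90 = -4*t^2 + 28*t + 2*z^2 + z*(2*t + 26) + 72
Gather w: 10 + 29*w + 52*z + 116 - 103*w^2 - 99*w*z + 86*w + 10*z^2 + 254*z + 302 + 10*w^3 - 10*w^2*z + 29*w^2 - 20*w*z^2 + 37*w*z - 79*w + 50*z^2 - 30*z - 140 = 10*w^3 + w^2*(-10*z - 74) + w*(-20*z^2 - 62*z + 36) + 60*z^2 + 276*z + 288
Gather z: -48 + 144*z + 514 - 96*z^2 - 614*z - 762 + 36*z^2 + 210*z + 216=-60*z^2 - 260*z - 80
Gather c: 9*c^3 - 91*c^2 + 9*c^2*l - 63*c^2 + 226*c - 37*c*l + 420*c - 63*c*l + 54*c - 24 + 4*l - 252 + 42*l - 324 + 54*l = 9*c^3 + c^2*(9*l - 154) + c*(700 - 100*l) + 100*l - 600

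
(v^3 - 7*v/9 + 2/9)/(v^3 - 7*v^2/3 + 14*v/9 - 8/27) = 3*(v + 1)/(3*v - 4)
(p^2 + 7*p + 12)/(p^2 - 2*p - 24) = (p + 3)/(p - 6)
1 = 1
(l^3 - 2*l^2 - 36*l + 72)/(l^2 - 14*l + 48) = (l^2 + 4*l - 12)/(l - 8)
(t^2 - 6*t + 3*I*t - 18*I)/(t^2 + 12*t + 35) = (t^2 + 3*t*(-2 + I) - 18*I)/(t^2 + 12*t + 35)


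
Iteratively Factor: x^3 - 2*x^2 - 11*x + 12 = (x - 4)*(x^2 + 2*x - 3) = (x - 4)*(x - 1)*(x + 3)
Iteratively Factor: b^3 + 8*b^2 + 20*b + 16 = (b + 2)*(b^2 + 6*b + 8) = (b + 2)^2*(b + 4)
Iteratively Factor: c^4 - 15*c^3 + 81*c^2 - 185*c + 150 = (c - 2)*(c^3 - 13*c^2 + 55*c - 75) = (c - 3)*(c - 2)*(c^2 - 10*c + 25) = (c - 5)*(c - 3)*(c - 2)*(c - 5)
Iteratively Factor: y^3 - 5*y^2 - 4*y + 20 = (y + 2)*(y^2 - 7*y + 10) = (y - 2)*(y + 2)*(y - 5)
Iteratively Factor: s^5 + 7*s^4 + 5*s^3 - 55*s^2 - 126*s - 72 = (s + 4)*(s^4 + 3*s^3 - 7*s^2 - 27*s - 18) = (s - 3)*(s + 4)*(s^3 + 6*s^2 + 11*s + 6) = (s - 3)*(s + 1)*(s + 4)*(s^2 + 5*s + 6) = (s - 3)*(s + 1)*(s + 2)*(s + 4)*(s + 3)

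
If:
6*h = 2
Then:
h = 1/3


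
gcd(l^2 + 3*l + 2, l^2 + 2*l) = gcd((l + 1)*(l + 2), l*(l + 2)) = l + 2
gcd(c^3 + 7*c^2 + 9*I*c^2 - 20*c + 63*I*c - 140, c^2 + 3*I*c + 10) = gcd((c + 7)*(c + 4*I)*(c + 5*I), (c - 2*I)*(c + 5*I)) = c + 5*I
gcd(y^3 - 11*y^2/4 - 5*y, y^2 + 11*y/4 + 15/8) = y + 5/4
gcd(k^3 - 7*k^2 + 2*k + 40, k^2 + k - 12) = 1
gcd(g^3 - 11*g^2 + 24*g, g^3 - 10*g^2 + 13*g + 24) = g^2 - 11*g + 24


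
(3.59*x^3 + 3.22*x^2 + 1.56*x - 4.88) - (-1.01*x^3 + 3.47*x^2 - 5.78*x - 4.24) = 4.6*x^3 - 0.25*x^2 + 7.34*x - 0.64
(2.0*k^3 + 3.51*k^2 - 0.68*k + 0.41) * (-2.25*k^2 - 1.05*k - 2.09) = -4.5*k^5 - 9.9975*k^4 - 6.3355*k^3 - 7.5444*k^2 + 0.9907*k - 0.8569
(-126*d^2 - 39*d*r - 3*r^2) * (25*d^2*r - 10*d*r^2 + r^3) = -3150*d^4*r + 285*d^3*r^2 + 189*d^2*r^3 - 9*d*r^4 - 3*r^5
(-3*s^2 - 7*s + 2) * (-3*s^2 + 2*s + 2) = 9*s^4 + 15*s^3 - 26*s^2 - 10*s + 4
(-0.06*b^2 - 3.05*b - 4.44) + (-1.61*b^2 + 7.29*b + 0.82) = -1.67*b^2 + 4.24*b - 3.62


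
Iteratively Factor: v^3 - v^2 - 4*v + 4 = (v - 2)*(v^2 + v - 2) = (v - 2)*(v + 2)*(v - 1)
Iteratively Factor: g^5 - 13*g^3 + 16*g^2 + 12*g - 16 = (g - 2)*(g^4 + 2*g^3 - 9*g^2 - 2*g + 8) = (g - 2)^2*(g^3 + 4*g^2 - g - 4) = (g - 2)^2*(g + 1)*(g^2 + 3*g - 4) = (g - 2)^2*(g + 1)*(g + 4)*(g - 1)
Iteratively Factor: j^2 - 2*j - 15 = (j - 5)*(j + 3)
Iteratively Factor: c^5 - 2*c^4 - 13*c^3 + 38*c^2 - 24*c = (c)*(c^4 - 2*c^3 - 13*c^2 + 38*c - 24) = c*(c - 3)*(c^3 + c^2 - 10*c + 8) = c*(c - 3)*(c - 1)*(c^2 + 2*c - 8) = c*(c - 3)*(c - 2)*(c - 1)*(c + 4)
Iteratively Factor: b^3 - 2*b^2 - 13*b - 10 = (b - 5)*(b^2 + 3*b + 2) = (b - 5)*(b + 2)*(b + 1)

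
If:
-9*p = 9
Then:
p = -1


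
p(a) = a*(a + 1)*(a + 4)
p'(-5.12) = 31.44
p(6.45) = 502.15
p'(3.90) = 88.63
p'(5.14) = 134.66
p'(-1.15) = -3.53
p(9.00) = 1170.00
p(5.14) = 288.45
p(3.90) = 150.97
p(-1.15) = 0.49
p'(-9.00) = 157.00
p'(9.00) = 337.00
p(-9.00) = -360.00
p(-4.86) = -16.13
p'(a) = a*(a + 1) + a*(a + 4) + (a + 1)*(a + 4)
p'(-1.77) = -4.30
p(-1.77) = 3.04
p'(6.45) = 193.31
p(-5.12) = -23.63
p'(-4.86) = 26.26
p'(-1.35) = -4.03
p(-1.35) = 1.25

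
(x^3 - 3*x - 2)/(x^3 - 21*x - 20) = (x^2 - x - 2)/(x^2 - x - 20)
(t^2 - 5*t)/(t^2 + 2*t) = (t - 5)/(t + 2)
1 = 1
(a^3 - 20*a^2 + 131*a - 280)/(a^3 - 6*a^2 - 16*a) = (a^2 - 12*a + 35)/(a*(a + 2))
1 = 1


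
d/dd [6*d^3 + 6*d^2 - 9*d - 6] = 18*d^2 + 12*d - 9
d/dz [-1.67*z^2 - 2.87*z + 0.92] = -3.34*z - 2.87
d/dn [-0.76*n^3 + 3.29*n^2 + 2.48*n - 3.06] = -2.28*n^2 + 6.58*n + 2.48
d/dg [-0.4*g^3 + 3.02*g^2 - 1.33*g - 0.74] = -1.2*g^2 + 6.04*g - 1.33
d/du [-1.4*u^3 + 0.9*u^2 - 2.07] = u*(1.8 - 4.2*u)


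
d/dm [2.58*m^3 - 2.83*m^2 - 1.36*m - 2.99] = 7.74*m^2 - 5.66*m - 1.36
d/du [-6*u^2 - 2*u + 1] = -12*u - 2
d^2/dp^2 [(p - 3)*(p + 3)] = 2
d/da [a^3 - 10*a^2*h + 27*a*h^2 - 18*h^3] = 3*a^2 - 20*a*h + 27*h^2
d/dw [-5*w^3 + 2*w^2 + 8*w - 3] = -15*w^2 + 4*w + 8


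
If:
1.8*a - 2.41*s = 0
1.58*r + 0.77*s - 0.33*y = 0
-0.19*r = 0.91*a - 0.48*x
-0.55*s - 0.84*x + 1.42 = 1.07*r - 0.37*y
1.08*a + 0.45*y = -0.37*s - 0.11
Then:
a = 0.81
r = -0.86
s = 0.61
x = 1.20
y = -2.69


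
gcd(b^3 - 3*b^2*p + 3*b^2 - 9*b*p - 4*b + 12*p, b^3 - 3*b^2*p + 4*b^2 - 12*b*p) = -b^2 + 3*b*p - 4*b + 12*p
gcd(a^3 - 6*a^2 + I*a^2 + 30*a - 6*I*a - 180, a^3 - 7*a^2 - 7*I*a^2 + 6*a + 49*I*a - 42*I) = a - 6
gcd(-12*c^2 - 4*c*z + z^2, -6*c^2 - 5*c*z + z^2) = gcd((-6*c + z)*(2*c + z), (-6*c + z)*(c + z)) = -6*c + z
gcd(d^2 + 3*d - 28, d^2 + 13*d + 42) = d + 7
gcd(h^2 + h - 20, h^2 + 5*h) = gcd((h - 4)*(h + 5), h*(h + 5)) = h + 5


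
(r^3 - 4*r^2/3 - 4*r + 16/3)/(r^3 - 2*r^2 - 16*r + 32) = (3*r^2 + 2*r - 8)/(3*(r^2 - 16))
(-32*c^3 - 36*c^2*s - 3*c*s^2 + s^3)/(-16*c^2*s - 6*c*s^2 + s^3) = (4*c^2 + 5*c*s + s^2)/(s*(2*c + s))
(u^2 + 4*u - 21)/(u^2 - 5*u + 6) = (u + 7)/(u - 2)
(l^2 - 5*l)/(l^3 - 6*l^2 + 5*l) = 1/(l - 1)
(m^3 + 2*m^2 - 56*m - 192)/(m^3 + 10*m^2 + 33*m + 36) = (m^2 - 2*m - 48)/(m^2 + 6*m + 9)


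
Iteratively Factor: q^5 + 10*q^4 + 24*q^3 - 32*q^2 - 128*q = (q - 2)*(q^4 + 12*q^3 + 48*q^2 + 64*q) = q*(q - 2)*(q^3 + 12*q^2 + 48*q + 64) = q*(q - 2)*(q + 4)*(q^2 + 8*q + 16) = q*(q - 2)*(q + 4)^2*(q + 4)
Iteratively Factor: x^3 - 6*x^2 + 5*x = (x - 5)*(x^2 - x) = x*(x - 5)*(x - 1)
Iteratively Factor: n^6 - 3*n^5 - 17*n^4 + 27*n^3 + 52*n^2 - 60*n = (n)*(n^5 - 3*n^4 - 17*n^3 + 27*n^2 + 52*n - 60) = n*(n + 2)*(n^4 - 5*n^3 - 7*n^2 + 41*n - 30) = n*(n + 2)*(n + 3)*(n^3 - 8*n^2 + 17*n - 10) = n*(n - 1)*(n + 2)*(n + 3)*(n^2 - 7*n + 10) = n*(n - 2)*(n - 1)*(n + 2)*(n + 3)*(n - 5)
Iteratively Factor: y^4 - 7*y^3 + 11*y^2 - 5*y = (y)*(y^3 - 7*y^2 + 11*y - 5) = y*(y - 1)*(y^2 - 6*y + 5) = y*(y - 1)^2*(y - 5)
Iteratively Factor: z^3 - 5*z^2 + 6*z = (z - 2)*(z^2 - 3*z) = (z - 3)*(z - 2)*(z)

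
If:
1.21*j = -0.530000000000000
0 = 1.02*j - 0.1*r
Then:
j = -0.44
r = -4.47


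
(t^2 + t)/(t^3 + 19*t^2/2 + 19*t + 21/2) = 2*t/(2*t^2 + 17*t + 21)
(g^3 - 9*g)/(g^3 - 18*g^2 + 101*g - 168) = g*(g + 3)/(g^2 - 15*g + 56)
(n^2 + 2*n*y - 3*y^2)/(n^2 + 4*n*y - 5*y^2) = (n + 3*y)/(n + 5*y)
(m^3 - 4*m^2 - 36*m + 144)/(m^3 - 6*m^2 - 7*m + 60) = (m^2 - 36)/(m^2 - 2*m - 15)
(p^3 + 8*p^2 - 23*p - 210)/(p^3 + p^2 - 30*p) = (p + 7)/p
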